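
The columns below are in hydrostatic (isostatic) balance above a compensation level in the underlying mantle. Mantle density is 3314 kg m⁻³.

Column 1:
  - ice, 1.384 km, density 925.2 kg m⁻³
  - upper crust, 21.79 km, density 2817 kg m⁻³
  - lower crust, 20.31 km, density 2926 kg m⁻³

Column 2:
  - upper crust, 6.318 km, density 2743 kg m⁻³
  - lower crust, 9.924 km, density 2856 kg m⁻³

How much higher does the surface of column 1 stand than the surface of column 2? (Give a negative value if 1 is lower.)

4.18 km

For any compensation level in the mantle, the mantle terms cancel and isostasy reduces to e = (Σt_1 − Σt_2) − (Σ(ρt)_1 − Σ(ρt)_2) / ρ_m.
Σt_1 = 43.484 km; Σt_2 = 16.242 km; Σ(ρt)_1 = 122089.967; Σ(ρt)_2 = 45673.218 (in km·kg m⁻³).
e = (43.484 − 16.242) − (122089.967 − 45673.218) / 3314 = 4.18 km.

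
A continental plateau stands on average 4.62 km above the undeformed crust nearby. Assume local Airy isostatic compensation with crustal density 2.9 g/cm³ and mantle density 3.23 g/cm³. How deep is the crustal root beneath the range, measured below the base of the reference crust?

40.6 km

In Airy isostatic equilibrium: the weight of the topography is balanced by the buoyancy of the root, ρ_c h = (ρ_m − ρ_c) r.
r = h · ρ_c / (ρ_m − ρ_c) = 4.62 km × 2.9 / (3.23 − 2.9) = 40.6 km.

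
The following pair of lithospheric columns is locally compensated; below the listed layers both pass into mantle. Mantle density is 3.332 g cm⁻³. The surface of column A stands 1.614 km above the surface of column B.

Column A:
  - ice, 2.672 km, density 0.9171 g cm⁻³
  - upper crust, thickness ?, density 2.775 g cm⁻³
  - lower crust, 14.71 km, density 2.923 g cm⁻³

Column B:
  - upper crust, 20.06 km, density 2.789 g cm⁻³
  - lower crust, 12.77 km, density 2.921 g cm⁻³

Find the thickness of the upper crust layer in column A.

16.2 km

Take the compensation level at the base of the deeper column (depth z_c below the surface of column A) and equate Σ ρ_i t_i down to z_c; mantle fills any gap and the z_c terms cancel.
Column A: 2.672×0.9171 + x×2.775 + 14.71×2.923 + (z_c − 17.382 − x)×3.332
Column B: 1.614×0 + 20.06×2.789 + 12.77×2.921 + (z_c − 1.614 − 32.83)×3.332
The z_c×3.332 term appears on both sides and cancels. Collect the known terms of each column as K = Σ(ρt)_known − 3.332 × (depth of known layers): K_A = 45.4478212 − 3.332×17.382 = −12.4690028; K_B = 93.24851 − 3.332×(1.614 + 32.83) = −21.518898.
Balance: K_A − x×(3.332 − 2.775) = K_B, so x = (K_A − K_B)/(3.332 − 2.775) = 9.0499/0.557 = 16.2 km.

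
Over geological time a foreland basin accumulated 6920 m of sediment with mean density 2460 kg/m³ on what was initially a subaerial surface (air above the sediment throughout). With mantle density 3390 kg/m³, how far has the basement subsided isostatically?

5020 m

Subaerial load: s = t ρ_sed / ρ_m = 6920 m × 2460/3390 = 5020 m.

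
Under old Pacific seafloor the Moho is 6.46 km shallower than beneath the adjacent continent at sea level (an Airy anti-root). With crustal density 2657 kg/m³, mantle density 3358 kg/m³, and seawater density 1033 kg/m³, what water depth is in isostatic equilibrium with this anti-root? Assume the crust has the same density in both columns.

2.79 km

Replacing a thickness d of crust by seawater at the top must be balanced by replacing crust with mantle at the base: d (ρ_c − ρ_w) = a (ρ_m − ρ_c).
d = a (ρ_m − ρ_c)/(ρ_c − ρ_w) = 6.46 km × 701/1624 = 2.79 km.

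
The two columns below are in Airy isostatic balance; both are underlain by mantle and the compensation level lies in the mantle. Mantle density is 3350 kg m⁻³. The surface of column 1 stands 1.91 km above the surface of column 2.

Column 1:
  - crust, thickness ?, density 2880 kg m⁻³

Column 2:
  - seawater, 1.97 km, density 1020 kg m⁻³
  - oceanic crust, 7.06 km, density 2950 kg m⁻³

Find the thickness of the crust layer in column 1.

29.4 km

Take the compensation level at the base of the deeper column (depth z_c below the surface of column 1) and equate Σ ρ_i t_i down to z_c; mantle fills any gap and the z_c terms cancel.
Column 1: x×2880 + (z_c − 0 − x)×3350
Column 2: 1.91×0 + 1.97×1020 + 7.06×2950 + (z_c − 1.91 − 9.03)×3350
The z_c×3350 term appears on both sides and cancels. Collect the known terms of each column as K = Σ(ρt)_known − 3350 × (depth of known layers): K_1 = 0 − 3350×0 = 0; K_2 = 22836.4 − 3350×(1.91 + 9.03) = −13812.6.
Balance: K_1 − x×(3350 − 2880) = K_2, so x = (K_1 − K_2)/(3350 − 2880) = 13812.6/470 = 29.4 km.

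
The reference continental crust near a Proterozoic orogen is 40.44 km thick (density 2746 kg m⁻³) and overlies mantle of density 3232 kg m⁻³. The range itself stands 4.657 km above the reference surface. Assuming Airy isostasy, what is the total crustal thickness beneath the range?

71.4 km

Root depth r = h ρ_c / (ρ_m − ρ_c) = 4.657 km × 2746 / 486 = 26.31 km.
Total thickness = T + h + r = 40.44 km + 4.657 km + 26.31 km = 71.4 km.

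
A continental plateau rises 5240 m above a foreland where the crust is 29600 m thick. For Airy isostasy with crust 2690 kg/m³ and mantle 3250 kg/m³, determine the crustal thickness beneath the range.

Root depth r = h ρ_c / (ρ_m − ρ_c) = 5240 m × 2690 / 560 = 25170 m.
Total thickness = T + h + r = 29600 m + 5240 m + 25170 m = 60000 m.

60000 m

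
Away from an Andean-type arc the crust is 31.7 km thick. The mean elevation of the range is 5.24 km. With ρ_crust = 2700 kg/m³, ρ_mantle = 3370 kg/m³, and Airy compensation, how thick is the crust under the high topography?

58.1 km

Root depth r = h ρ_c / (ρ_m − ρ_c) = 5.24 km × 2700 / 670 = 21.12 km.
Total thickness = T + h + r = 31.7 km + 5.24 km + 21.12 km = 58.1 km.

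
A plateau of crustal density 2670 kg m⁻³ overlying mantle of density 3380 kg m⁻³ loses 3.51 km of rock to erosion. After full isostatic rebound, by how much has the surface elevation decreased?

Rebound u = e ρ_c/ρ_m = 3.51 km × 2670/3380 = 2.773 km.
Net surface drop = e − u = 3.51 km − 2.773 km = e (ρ_m − ρ_c)/ρ_m = 0.737 km.

0.737 km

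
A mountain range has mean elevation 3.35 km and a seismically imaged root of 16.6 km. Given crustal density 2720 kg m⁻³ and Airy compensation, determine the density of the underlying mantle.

Airy balance: ρ_c h = (ρ_m − ρ_c) r → ρ_m = ρ_c (1 + h/r).
ρ_m = 2720 × (1 + 3.35 km/16.6 km) = 3270 kg m⁻³.

3270 kg m⁻³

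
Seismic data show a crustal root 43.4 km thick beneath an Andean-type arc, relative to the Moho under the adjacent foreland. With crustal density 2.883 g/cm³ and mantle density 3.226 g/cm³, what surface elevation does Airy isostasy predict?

Equating mass per unit area of the two columns: ρ_c h = (ρ_m − ρ_c) r.
h = r (ρ_m − ρ_c) / ρ_c = 43.4 km × (3.226 − 2.883) / 2.883 = 5.16 km.

5.16 km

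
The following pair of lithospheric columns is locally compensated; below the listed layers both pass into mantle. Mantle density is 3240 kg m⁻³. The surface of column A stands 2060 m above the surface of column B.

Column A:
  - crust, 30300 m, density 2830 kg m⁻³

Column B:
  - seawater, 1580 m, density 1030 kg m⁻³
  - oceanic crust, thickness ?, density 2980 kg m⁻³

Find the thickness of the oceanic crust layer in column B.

8680 m

Take the compensation level at the base of the deeper column (depth z_c below the surface of column A) and equate Σ ρ_i t_i down to z_c; mantle fills any gap and the z_c terms cancel.
Column A: 30300×2830 + (z_c − 30300)×3240
Column B: 2060×0 + 1580×1030 + x×2980 + (z_c − 2060 − 1580 − x)×3240
The z_c×3240 term appears on both sides and cancels. Collect the known terms of each column as K = Σ(ρt)_known − 3240 × (depth of known layers): K_A = 85749000 − 3240×30300 = −12423000; K_B = 1627400 − 3240×(2060 + 1580) = −10166200.
Balance: K_A = K_B − x×(3240 − 2980), so x = (K_B − K_A)/(3240 − 2980) = 2256800/260 = 8680 m.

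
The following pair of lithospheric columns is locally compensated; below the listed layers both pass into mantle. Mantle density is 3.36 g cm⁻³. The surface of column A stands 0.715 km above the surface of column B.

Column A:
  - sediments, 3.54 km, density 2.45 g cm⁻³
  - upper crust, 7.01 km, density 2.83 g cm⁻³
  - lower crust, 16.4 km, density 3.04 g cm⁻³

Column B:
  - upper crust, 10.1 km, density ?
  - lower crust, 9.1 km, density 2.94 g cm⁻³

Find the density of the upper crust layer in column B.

Take the compensation level at the base of the deeper column (depth z_c below the surface of column A) and equate Σ ρ_i t_i down to z_c; mantle fills any gap and the z_c terms cancel.
Column A: 3.54×2.45 + 7.01×2.83 + 16.4×3.04 + (z_c − 26.95)×3.36
Column B: 0.715×0 + 10.1×ρ + 9.1×2.94 + (z_c − 0.715 − 19.2)×3.36
The z_c×3.36 term appears on both sides and cancels. Collect the known terms of each column as K = Σ(ρt)_known − 3.36 × (depth of known layers): K_A = 78.3673 − 3.36×26.95 = −12.1847; K_B = 26.754 − 3.36×(0.715 + 19.2) = −40.1604.
Balance: K_A = K_B + 10.1×ρ, so ρ = (K_A − K_B)/10.1 = 27.9757/10.1 = 2.77 g cm⁻³.

2.77 g cm⁻³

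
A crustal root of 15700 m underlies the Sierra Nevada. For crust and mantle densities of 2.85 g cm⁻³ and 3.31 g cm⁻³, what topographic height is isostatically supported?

2530 m

Balancing pressure at the compensation depth: ρ_c h = (ρ_m − ρ_c) r.
h = r (ρ_m − ρ_c) / ρ_c = 15700 m × (3.31 − 2.85) / 2.85 = 2530 m.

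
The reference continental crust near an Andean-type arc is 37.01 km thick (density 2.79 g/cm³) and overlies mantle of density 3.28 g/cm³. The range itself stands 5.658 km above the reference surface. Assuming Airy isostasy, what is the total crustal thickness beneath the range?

Root depth r = h ρ_c / (ρ_m − ρ_c) = 5.658 km × 2.79 / 0.49 = 32.22 km.
Total thickness = T + h + r = 37.01 km + 5.658 km + 32.22 km = 74.9 km.

74.9 km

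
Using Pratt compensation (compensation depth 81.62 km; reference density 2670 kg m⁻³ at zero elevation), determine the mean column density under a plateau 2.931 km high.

Pratt balance: ρ_ref D = ρ (D + h).
ρ = ρ_ref D/(D + h) = 2670 × 81.62 km/(81.62 km + 2.931 km) = 2580 kg m⁻³.

2580 kg m⁻³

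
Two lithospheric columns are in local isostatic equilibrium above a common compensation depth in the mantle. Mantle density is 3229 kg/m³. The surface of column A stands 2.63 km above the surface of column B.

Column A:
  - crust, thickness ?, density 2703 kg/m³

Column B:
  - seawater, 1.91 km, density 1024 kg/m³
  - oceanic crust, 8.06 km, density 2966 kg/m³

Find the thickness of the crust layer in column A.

Take the compensation level at the base of the deeper column (depth z_c below the surface of column A) and equate Σ ρ_i t_i down to z_c; mantle fills any gap and the z_c terms cancel.
Column A: x×2703 + (z_c − 0 − x)×3229
Column B: 2.63×0 + 1.91×1024 + 8.06×2966 + (z_c − 2.63 − 9.97)×3229
The z_c×3229 term appears on both sides and cancels. Collect the known terms of each column as K = Σ(ρt)_known − 3229 × (depth of known layers): K_A = 0 − 3229×0 = 0; K_B = 25861.8 − 3229×(2.63 + 9.97) = −14823.6.
Balance: K_A − x×(3229 − 2703) = K_B, so x = (K_A − K_B)/(3229 − 2703) = 14823.6/526 = 28.2 km.

28.2 km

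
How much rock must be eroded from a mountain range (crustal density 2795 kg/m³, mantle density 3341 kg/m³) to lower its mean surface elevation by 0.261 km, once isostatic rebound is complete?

Net drop Δ = e − u = e − e ρ_c/ρ_m = e (ρ_m − ρ_c)/ρ_m.
e = Δ ρ_m/(ρ_m − ρ_c) = 0.261 km × 3341/546 = 1.6 km.

1.6 km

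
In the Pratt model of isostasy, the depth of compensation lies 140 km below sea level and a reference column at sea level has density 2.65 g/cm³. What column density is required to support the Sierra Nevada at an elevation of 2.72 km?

2.6 g/cm³

Pratt balance: ρ_ref D = ρ (D + h).
ρ = ρ_ref D/(D + h) = 2.65 × 140 km/(140 km + 2.72 km) = 2.6 g/cm³.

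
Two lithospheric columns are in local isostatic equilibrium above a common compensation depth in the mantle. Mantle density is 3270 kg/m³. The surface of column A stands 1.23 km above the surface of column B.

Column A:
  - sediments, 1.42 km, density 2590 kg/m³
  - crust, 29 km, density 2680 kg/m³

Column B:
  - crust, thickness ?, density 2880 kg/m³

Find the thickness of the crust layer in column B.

36 km

Take the compensation level at the base of the deeper column (depth z_c below the surface of column A) and equate Σ ρ_i t_i down to z_c; mantle fills any gap and the z_c terms cancel.
Column A: 1.42×2590 + 29×2680 + (z_c − 30.42)×3270
Column B: 1.23×0 + x×2880 + (z_c − 1.23 − 0 − x)×3270
The z_c×3270 term appears on both sides and cancels. Collect the known terms of each column as K = Σ(ρt)_known − 3270 × (depth of known layers): K_A = 81397.8 − 3270×30.42 = −18075.6; K_B = 0 − 3270×(1.23 + 0) = −4022.1.
Balance: K_A = K_B − x×(3270 − 2880), so x = (K_B − K_A)/(3270 − 2880) = 14053.5/390 = 36 km.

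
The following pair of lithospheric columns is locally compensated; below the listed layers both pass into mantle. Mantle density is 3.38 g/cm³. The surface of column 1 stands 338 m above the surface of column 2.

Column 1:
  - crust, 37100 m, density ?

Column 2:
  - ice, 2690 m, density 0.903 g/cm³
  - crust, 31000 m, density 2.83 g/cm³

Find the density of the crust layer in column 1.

Take the compensation level at the base of the deeper column (depth z_c below the surface of column 1) and equate Σ ρ_i t_i down to z_c; mantle fills any gap and the z_c terms cancel.
Column 1: 37100×ρ + (z_c − 37100)×3.38
Column 2: 338×0 + 2690×0.903 + 31000×2.83 + (z_c − 338 − 33690)×3.38
The z_c×3.38 term appears on both sides and cancels. Collect the known terms of each column as K = Σ(ρt)_known − 3.38 × (depth of known layers): K_1 = 0 − 3.38×37100 = −125398; K_2 = 90159.07 − 3.38×(338 + 33690) = −24855.57.
Balance: K_1 + 37100×ρ = K_2, so ρ = (K_2 − K_1)/37100 = 100542/37100 = 2.71 g/cm³.

2.71 g/cm³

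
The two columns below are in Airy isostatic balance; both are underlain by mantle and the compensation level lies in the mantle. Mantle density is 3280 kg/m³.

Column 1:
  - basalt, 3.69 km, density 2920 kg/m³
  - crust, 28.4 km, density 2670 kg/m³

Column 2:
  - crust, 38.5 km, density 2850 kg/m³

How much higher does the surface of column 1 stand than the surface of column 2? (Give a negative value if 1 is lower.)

0.639 km

For any compensation level in the mantle, the mantle terms cancel and isostasy reduces to e = (Σt_1 − Σt_2) − (Σ(ρt)_1 − Σ(ρt)_2) / ρ_m.
Σt_1 = 32.09 km; Σt_2 = 38.5 km; Σ(ρt)_1 = 86602.8; Σ(ρt)_2 = 109725 (in km·kg/m³).
e = (32.09 − 38.5) − (86602.8 − 109725) / 3280 = 0.639 km.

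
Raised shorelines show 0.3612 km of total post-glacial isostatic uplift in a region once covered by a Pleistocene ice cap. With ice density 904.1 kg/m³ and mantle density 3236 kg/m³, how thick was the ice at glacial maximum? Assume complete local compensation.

1.29 km

u = t ρ_ice/ρ_m → t = u ρ_m/ρ_ice = 0.3612 km × 3236/904.1 = 1.29 km.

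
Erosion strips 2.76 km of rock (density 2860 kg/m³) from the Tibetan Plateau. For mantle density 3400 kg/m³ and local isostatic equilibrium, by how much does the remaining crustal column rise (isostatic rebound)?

2.32 km

Unloading: uplift u = e ρ_c/ρ_m = 2.76 km × 2860/3400 = 2.32 km.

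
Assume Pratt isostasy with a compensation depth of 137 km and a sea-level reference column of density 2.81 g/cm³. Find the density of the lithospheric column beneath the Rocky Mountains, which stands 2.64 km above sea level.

2.76 g/cm³

Pratt balance: ρ_ref D = ρ (D + h).
ρ = ρ_ref D/(D + h) = 2.81 × 137 km/(137 km + 2.64 km) = 2.76 g/cm³.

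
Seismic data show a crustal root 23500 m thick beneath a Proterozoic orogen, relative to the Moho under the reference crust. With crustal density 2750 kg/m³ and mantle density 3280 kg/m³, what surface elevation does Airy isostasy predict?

4530 m

Balancing pressure at the compensation depth: ρ_c h = (ρ_m − ρ_c) r.
h = r (ρ_m − ρ_c) / ρ_c = 23500 m × (3280 − 2750) / 2750 = 4530 m.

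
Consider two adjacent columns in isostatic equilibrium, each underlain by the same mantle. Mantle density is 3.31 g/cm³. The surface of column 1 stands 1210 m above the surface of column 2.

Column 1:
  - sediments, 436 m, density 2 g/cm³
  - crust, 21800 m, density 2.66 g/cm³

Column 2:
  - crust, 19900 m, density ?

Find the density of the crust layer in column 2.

Take the compensation level at the base of the deeper column (depth z_c below the surface of column 1) and equate Σ ρ_i t_i down to z_c; mantle fills any gap and the z_c terms cancel.
Column 1: 436×2 + 21800×2.66 + (z_c − 22236)×3.31
Column 2: 1210×0 + 19900×ρ + (z_c − 1210 − 19900)×3.31
The z_c×3.31 term appears on both sides and cancels. Collect the known terms of each column as K = Σ(ρt)_known − 3.31 × (depth of known layers): K_1 = 58860 − 3.31×22236 = −14741.16; K_2 = 0 − 3.31×(1210 + 19900) = −69874.1.
Balance: K_1 = K_2 + 19900×ρ, so ρ = (K_1 − K_2)/19900 = 55132.9/19900 = 2.77 g/cm³.

2.77 g/cm³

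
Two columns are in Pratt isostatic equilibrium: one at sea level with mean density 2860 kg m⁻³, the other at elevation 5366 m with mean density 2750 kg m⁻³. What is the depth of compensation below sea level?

ρ_ref D = ρ (D + h) → D (ρ_ref − ρ) = ρ h.
D = ρ h/(ρ_ref − ρ) = 2750 × 5366 m/(2860 − 2750) = 134000 m.

134000 m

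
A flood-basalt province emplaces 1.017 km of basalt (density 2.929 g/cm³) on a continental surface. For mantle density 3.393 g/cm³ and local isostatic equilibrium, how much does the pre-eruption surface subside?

0.878 km

Subaerial loading: s = t ρ_load / ρ_m.
s = 1.017 km × 2.929/3.393 = 0.878 km.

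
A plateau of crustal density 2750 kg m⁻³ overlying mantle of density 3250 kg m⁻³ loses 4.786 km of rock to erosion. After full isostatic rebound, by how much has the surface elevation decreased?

Rebound u = e ρ_c/ρ_m = 4.786 km × 2750/3250 = 4.05 km.
Net surface drop = e − u = 4.786 km − 4.05 km = e (ρ_m − ρ_c)/ρ_m = 0.736 km.

0.736 km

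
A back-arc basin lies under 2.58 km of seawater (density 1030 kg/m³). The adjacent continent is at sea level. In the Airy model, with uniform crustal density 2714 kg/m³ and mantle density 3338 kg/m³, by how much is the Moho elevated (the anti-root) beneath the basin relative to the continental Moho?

In Airy isostatic equilibrium: replacing crust with seawater at the top is compensated by replacing crust with mantle at the base: d (ρ_c − ρ_w) = a (ρ_m − ρ_c).
a = d (ρ_c − ρ_w)/(ρ_m − ρ_c) = 2.58 km × 1684/624 = 6.96 km.

6.96 km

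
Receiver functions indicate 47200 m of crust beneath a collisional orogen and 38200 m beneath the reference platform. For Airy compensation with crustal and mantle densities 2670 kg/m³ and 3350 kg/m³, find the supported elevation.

Excess crust Δ = 47200 m − 38200 m = 9000 m, split between elevation h and root r with h + r = Δ.
Airy balance ρ_c h = (ρ_m − ρ_c) r gives r = h ρ_c/(ρ_m − ρ_c), so h (1 + ρ_c/(ρ_m − ρ_c)) = Δ, i.e. h = Δ (ρ_m − ρ_c)/ρ_m.
h = 9000 m × 680/3350 = 1830 m.

1830 m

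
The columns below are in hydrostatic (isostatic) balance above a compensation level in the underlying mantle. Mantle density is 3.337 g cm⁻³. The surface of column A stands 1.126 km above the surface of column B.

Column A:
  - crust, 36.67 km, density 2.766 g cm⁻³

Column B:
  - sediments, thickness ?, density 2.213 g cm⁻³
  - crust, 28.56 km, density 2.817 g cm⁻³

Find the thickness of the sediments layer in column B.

Take the compensation level at the base of the deeper column (depth z_c below the surface of column A) and equate Σ ρ_i t_i down to z_c; mantle fills any gap and the z_c terms cancel.
Column A: 36.67×2.766 + (z_c − 36.67)×3.337
Column B: 1.126×0 + x×2.213 + 28.56×2.817 + (z_c − 1.126 − 28.56 − x)×3.337
The z_c×3.337 term appears on both sides and cancels. Collect the known terms of each column as K = Σ(ρt)_known − 3.337 × (depth of known layers): K_A = 101.42922 − 3.337×36.67 = −20.93857; K_B = 80.45352 − 3.337×(1.126 + 28.56) = −18.608662.
Balance: K_A = K_B − x×(3.337 − 2.213), so x = (K_B − K_A)/(3.337 − 2.213) = 2.32991/1.124 = 2.07 km.

2.07 km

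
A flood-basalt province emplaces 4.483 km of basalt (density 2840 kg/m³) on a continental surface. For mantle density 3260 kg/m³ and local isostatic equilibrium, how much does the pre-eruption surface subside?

Subaerial loading: s = t ρ_load / ρ_m.
s = 4.483 km × 2840/3260 = 3.91 km.

3.91 km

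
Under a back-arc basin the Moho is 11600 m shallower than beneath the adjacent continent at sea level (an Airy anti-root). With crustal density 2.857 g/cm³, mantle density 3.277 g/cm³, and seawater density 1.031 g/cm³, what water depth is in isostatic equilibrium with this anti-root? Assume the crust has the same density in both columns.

Replacing a thickness d of crust by seawater at the top must be balanced by replacing crust with mantle at the base: d (ρ_c − ρ_w) = a (ρ_m − ρ_c).
d = a (ρ_m − ρ_c)/(ρ_c − ρ_w) = 11600 m × 0.42/1.826 = 2670 m.

2670 m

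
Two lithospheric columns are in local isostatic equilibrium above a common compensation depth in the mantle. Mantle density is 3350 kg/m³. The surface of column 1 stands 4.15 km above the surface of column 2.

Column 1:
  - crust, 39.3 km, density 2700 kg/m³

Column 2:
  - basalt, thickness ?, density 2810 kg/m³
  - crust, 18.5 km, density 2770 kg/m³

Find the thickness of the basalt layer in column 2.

1.69 km

Take the compensation level at the base of the deeper column (depth z_c below the surface of column 1) and equate Σ ρ_i t_i down to z_c; mantle fills any gap and the z_c terms cancel.
Column 1: 39.3×2700 + (z_c − 39.3)×3350
Column 2: 4.15×0 + x×2810 + 18.5×2770 + (z_c − 4.15 − 18.5 − x)×3350
The z_c×3350 term appears on both sides and cancels. Collect the known terms of each column as K = Σ(ρt)_known − 3350 × (depth of known layers): K_1 = 106110 − 3350×39.3 = −25545; K_2 = 51245 − 3350×(4.15 + 18.5) = −24632.5.
Balance: K_1 = K_2 − x×(3350 − 2810), so x = (K_2 − K_1)/(3350 − 2810) = 912.5/540 = 1.69 km.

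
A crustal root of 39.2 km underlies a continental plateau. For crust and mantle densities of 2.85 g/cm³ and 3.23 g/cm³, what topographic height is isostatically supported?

5.23 km

Equating mass per unit area of the two columns: ρ_c h = (ρ_m − ρ_c) r.
h = r (ρ_m − ρ_c) / ρ_c = 39.2 km × (3.23 − 2.85) / 2.85 = 5.23 km.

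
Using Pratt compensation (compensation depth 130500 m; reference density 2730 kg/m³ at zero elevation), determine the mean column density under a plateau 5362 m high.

2620 kg/m³

Pratt balance: ρ_ref D = ρ (D + h).
ρ = ρ_ref D/(D + h) = 2730 × 130500 m/(130500 m + 5362 m) = 2620 kg/m³.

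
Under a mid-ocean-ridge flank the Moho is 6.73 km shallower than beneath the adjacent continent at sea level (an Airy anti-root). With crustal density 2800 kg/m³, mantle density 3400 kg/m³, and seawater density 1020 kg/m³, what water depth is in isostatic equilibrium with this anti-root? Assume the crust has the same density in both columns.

Replacing a thickness d of crust by seawater at the top must be balanced by replacing crust with mantle at the base: d (ρ_c − ρ_w) = a (ρ_m − ρ_c).
d = a (ρ_m − ρ_c)/(ρ_c − ρ_w) = 6.73 km × 600/1780 = 2.27 km.

2.27 km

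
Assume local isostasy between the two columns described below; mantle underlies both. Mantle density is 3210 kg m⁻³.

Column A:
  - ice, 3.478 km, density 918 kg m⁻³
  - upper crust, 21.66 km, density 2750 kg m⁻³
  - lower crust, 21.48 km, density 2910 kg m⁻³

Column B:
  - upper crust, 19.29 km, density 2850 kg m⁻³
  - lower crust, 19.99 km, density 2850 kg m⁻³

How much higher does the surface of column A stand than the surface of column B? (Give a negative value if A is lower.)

3.19 km

For any compensation level in the mantle, the mantle terms cancel and isostasy reduces to e = (Σt_A − Σt_B) − (Σ(ρt)_A − Σ(ρt)_B) / ρ_m.
Σt_A = 46.618 km; Σt_B = 39.28 km; Σ(ρt)_A = 125264.604; Σ(ρt)_B = 111948 (in km·kg m⁻³).
e = (46.618 − 39.28) − (125264.604 − 111948) / 3210 = 3.19 km.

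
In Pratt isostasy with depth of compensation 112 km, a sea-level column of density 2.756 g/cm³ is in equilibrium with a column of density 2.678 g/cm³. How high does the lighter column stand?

3.26 km

ρ_ref D = ρ (D + h) → h = D (ρ_ref − ρ)/ρ.
h = 112 km × (2.756 − 2.678)/2.678 = 3.26 km.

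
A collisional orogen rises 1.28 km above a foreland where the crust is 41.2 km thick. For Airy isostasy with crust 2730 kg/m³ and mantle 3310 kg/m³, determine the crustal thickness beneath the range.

Root depth r = h ρ_c / (ρ_m − ρ_c) = 1.28 km × 2730 / 580 = 6.025 km.
Total thickness = T + h + r = 41.2 km + 1.28 km + 6.025 km = 48.5 km.

48.5 km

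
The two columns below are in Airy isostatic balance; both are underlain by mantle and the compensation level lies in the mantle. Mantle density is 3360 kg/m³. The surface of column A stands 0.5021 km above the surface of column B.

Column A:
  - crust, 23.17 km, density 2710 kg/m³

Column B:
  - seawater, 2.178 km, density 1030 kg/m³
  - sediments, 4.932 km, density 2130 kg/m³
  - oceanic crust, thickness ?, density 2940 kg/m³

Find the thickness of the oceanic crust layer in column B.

5.32 km

Take the compensation level at the base of the deeper column (depth z_c below the surface of column A) and equate Σ ρ_i t_i down to z_c; mantle fills any gap and the z_c terms cancel.
Column A: 23.17×2710 + (z_c − 23.17)×3360
Column B: 0.5021×0 + 2.178×1030 + 4.932×2130 + x×2940 + (z_c − 0.5021 − 7.11 − x)×3360
The z_c×3360 term appears on both sides and cancels. Collect the known terms of each column as K = Σ(ρt)_known − 3360 × (depth of known layers): K_A = 62790.7 − 3360×23.17 = −15060.5; K_B = 12748.5 − 3360×(0.5021 + 7.11) = −12828.156.
Balance: K_A = K_B − x×(3360 − 2940), so x = (K_B − K_A)/(3360 − 2940) = 2232.34/420 = 5.32 km.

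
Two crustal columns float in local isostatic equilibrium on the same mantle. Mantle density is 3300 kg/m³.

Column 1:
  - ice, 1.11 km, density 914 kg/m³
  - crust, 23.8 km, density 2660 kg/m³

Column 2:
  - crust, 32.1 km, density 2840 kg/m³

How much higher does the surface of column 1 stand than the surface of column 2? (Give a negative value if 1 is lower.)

For any compensation level in the mantle, the mantle terms cancel and isostasy reduces to e = (Σt_1 − Σt_2) − (Σ(ρt)_1 − Σ(ρt)_2) / ρ_m.
Σt_1 = 24.91 km; Σt_2 = 32.1 km; Σ(ρt)_1 = 64322.54; Σ(ρt)_2 = 91164 (in km·kg/m³).
e = (24.91 − 32.1) − (64322.54 − 91164) / 3300 = 0.944 km.

0.944 km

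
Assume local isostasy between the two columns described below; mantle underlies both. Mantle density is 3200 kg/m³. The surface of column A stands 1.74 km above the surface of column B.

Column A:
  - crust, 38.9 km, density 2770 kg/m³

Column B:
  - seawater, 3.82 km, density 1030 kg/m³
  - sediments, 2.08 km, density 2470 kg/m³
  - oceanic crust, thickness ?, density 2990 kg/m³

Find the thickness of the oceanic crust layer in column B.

Take the compensation level at the base of the deeper column (depth z_c below the surface of column A) and equate Σ ρ_i t_i down to z_c; mantle fills any gap and the z_c terms cancel.
Column A: 38.9×2770 + (z_c − 38.9)×3200
Column B: 1.74×0 + 3.82×1030 + 2.08×2470 + x×2990 + (z_c − 1.74 − 5.9 − x)×3200
The z_c×3200 term appears on both sides and cancels. Collect the known terms of each column as K = Σ(ρt)_known − 3200 × (depth of known layers): K_A = 107753 − 3200×38.9 = −16727; K_B = 9072.2 − 3200×(1.74 + 5.9) = −15375.8.
Balance: K_A = K_B − x×(3200 − 2990), so x = (K_B − K_A)/(3200 − 2990) = 1351.2/210 = 6.43 km.

6.43 km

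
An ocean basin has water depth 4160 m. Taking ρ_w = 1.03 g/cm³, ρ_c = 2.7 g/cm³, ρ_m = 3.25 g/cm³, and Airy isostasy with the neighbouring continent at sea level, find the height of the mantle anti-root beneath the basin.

12600 m

In Airy isostatic equilibrium: replacing crust with seawater at the top is compensated by replacing crust with mantle at the base: d (ρ_c − ρ_w) = a (ρ_m − ρ_c).
a = d (ρ_c − ρ_w)/(ρ_m − ρ_c) = 4160 m × 1.67/0.55 = 12600 m.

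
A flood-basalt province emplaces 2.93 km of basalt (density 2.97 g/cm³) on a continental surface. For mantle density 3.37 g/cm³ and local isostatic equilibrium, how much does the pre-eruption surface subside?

2.58 km

Subaerial loading: s = t ρ_load / ρ_m.
s = 2.93 km × 2.97/3.37 = 2.58 km.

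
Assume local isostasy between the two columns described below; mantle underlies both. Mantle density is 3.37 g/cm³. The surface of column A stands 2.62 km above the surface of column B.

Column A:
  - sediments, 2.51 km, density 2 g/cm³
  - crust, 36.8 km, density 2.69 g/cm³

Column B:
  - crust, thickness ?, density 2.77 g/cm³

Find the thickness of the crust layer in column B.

Take the compensation level at the base of the deeper column (depth z_c below the surface of column A) and equate Σ ρ_i t_i down to z_c; mantle fills any gap and the z_c terms cancel.
Column A: 2.51×2 + 36.8×2.69 + (z_c − 39.31)×3.37
Column B: 2.62×0 + x×2.77 + (z_c − 2.62 − 0 − x)×3.37
The z_c×3.37 term appears on both sides and cancels. Collect the known terms of each column as K = Σ(ρt)_known − 3.37 × (depth of known layers): K_A = 104.012 − 3.37×39.31 = −28.4627; K_B = 0 − 3.37×(2.62 + 0) = −8.8294.
Balance: K_A = K_B − x×(3.37 − 2.77), so x = (K_B − K_A)/(3.37 − 2.77) = 19.6333/0.6 = 32.7 km.

32.7 km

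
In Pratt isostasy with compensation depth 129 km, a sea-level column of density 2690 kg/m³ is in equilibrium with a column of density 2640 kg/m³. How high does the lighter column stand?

2.44 km

ρ_ref D = ρ (D + h) → h = D (ρ_ref − ρ)/ρ.
h = 129 km × (2690 − 2640)/2640 = 2.44 km.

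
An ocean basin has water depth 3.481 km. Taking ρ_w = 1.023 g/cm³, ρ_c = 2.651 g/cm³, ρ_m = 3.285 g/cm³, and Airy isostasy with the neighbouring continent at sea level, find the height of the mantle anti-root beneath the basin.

8.94 km

Isostatic balance requires: replacing crust with seawater at the top is compensated by replacing crust with mantle at the base: d (ρ_c − ρ_w) = a (ρ_m − ρ_c).
a = d (ρ_c − ρ_w)/(ρ_m − ρ_c) = 3.481 km × 1.628/0.634 = 8.94 km.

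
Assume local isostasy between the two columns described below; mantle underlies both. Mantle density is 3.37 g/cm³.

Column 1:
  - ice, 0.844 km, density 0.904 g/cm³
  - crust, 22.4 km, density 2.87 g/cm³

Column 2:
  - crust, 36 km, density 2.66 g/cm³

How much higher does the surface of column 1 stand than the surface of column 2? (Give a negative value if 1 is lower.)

−3.64 km

For any compensation level in the mantle, the mantle terms cancel and isostasy reduces to e = (Σt_1 − Σt_2) − (Σ(ρt)_1 − Σ(ρt)_2) / ρ_m.
Σt_1 = 23.244 km; Σt_2 = 36 km; Σ(ρt)_1 = 65.050976; Σ(ρt)_2 = 95.76 (in km·g/cm³).
e = (23.244 − 36) − (65.050976 − 95.76) / 3.37 = −3.64 km.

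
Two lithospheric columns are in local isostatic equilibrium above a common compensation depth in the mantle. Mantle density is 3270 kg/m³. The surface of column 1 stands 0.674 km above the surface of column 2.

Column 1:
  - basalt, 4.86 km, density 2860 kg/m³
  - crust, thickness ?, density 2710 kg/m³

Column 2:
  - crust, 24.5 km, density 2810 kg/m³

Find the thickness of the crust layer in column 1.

20.5 km

Take the compensation level at the base of the deeper column (depth z_c below the surface of column 1) and equate Σ ρ_i t_i down to z_c; mantle fills any gap and the z_c terms cancel.
Column 1: 4.86×2860 + x×2710 + (z_c − 4.86 − x)×3270
Column 2: 0.674×0 + 24.5×2810 + (z_c − 0.674 − 24.5)×3270
The z_c×3270 term appears on both sides and cancels. Collect the known terms of each column as K = Σ(ρt)_known − 3270 × (depth of known layers): K_1 = 13899.6 − 3270×4.86 = −1992.6; K_2 = 68845 − 3270×(0.674 + 24.5) = −13473.98.
Balance: K_1 − x×(3270 − 2710) = K_2, so x = (K_1 − K_2)/(3270 − 2710) = 11481.4/560 = 20.5 km.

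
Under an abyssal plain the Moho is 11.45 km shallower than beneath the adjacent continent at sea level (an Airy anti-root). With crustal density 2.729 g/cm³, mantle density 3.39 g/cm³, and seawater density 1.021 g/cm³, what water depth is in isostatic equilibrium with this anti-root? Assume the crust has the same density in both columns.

Replacing a thickness d of crust by seawater at the top must be balanced by replacing crust with mantle at the base: d (ρ_c − ρ_w) = a (ρ_m − ρ_c).
d = a (ρ_m − ρ_c)/(ρ_c − ρ_w) = 11.45 km × 0.661/1.708 = 4.43 km.

4.43 km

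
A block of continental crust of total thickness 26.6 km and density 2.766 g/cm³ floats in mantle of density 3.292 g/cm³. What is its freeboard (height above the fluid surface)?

Floating equilibrium: submerged depth d = t ρ_obj/ρ_fluid = 26.6 km × 2.766/3.292 = 22.35 km.
Freeboard = t − d = 26.6 km − 22.35 km = 4.25 km.

4.25 km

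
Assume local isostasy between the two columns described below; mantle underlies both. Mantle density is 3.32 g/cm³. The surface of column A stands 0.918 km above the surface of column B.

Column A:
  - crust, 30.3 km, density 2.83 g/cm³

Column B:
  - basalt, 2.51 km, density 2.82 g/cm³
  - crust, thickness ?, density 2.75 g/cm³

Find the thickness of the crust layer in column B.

18.5 km

Take the compensation level at the base of the deeper column (depth z_c below the surface of column A) and equate Σ ρ_i t_i down to z_c; mantle fills any gap and the z_c terms cancel.
Column A: 30.3×2.83 + (z_c − 30.3)×3.32
Column B: 0.918×0 + 2.51×2.82 + x×2.75 + (z_c − 0.918 − 2.51 − x)×3.32
The z_c×3.32 term appears on both sides and cancels. Collect the known terms of each column as K = Σ(ρt)_known − 3.32 × (depth of known layers): K_A = 85.749 − 3.32×30.3 = −14.847; K_B = 7.0782 − 3.32×(0.918 + 2.51) = −4.30276.
Balance: K_A = K_B − x×(3.32 − 2.75), so x = (K_B − K_A)/(3.32 − 2.75) = 10.5442/0.57 = 18.5 km.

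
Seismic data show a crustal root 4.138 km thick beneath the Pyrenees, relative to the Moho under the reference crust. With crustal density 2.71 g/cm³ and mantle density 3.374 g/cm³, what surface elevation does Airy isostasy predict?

1.01 km

For local isostatic compensation: ρ_c h = (ρ_m − ρ_c) r.
h = r (ρ_m − ρ_c) / ρ_c = 4.138 km × (3.374 − 2.71) / 2.71 = 1.01 km.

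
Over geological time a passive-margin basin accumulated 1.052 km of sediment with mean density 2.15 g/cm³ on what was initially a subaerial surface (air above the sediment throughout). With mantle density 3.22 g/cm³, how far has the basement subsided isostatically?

Subaerial load: s = t ρ_sed / ρ_m = 1.052 km × 2.15/3.22 = 0.702 km.

0.702 km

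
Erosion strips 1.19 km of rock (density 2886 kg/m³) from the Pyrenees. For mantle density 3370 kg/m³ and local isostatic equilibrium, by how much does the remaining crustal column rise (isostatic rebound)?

1.02 km

Unloading: uplift u = e ρ_c/ρ_m = 1.19 km × 2886/3370 = 1.02 km.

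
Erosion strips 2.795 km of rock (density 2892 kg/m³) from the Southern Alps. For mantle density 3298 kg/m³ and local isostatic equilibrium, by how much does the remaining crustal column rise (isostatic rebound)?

Unloading: uplift u = e ρ_c/ρ_m = 2.795 km × 2892/3298 = 2.45 km.

2.45 km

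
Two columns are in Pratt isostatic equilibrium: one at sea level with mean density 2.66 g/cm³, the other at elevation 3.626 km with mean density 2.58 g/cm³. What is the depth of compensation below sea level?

117 km

ρ_ref D = ρ (D + h) → D (ρ_ref − ρ) = ρ h.
D = ρ h/(ρ_ref − ρ) = 2.58 × 3.626 km/(2.66 − 2.58) = 117 km.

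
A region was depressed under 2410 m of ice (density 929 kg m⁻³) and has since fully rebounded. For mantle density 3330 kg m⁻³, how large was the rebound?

672 m

Removing the load lets mantle flow back in; uplift u satisfies ρ_ice t = ρ_m u.
u = t ρ_ice/ρ_m = 2410 m × 929/3330 = 672 m.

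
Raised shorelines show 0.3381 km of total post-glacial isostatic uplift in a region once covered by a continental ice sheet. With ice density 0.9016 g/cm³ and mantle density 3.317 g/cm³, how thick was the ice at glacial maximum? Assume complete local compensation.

u = t ρ_ice/ρ_m → t = u ρ_m/ρ_ice = 0.3381 km × 3.317/0.9016 = 1.24 km.

1.24 km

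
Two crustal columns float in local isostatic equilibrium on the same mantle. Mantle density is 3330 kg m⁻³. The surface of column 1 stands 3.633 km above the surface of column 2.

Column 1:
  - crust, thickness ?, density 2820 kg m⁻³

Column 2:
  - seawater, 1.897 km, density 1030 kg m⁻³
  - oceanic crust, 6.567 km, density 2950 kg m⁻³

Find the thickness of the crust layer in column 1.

37.2 km

Take the compensation level at the base of the deeper column (depth z_c below the surface of column 1) and equate Σ ρ_i t_i down to z_c; mantle fills any gap and the z_c terms cancel.
Column 1: x×2820 + (z_c − 0 − x)×3330
Column 2: 3.633×0 + 1.897×1030 + 6.567×2950 + (z_c − 3.633 − 8.464)×3330
The z_c×3330 term appears on both sides and cancels. Collect the known terms of each column as K = Σ(ρt)_known − 3330 × (depth of known layers): K_1 = 0 − 3330×0 = 0; K_2 = 21326.56 − 3330×(3.633 + 8.464) = −18956.45.
Balance: K_1 − x×(3330 − 2820) = K_2, so x = (K_1 − K_2)/(3330 − 2820) = 18956.5/510 = 37.2 km.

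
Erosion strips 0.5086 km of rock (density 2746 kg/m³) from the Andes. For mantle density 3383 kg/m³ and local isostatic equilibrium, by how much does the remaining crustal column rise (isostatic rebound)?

Unloading: uplift u = e ρ_c/ρ_m = 0.5086 km × 2746/3383 = 0.413 km.

0.413 km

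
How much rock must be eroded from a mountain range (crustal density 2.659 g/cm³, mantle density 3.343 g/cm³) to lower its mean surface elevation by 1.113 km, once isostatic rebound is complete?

Net drop Δ = e − u = e − e ρ_c/ρ_m = e (ρ_m − ρ_c)/ρ_m.
e = Δ ρ_m/(ρ_m − ρ_c) = 1.113 km × 3.343/0.684 = 5.44 km.

5.44 km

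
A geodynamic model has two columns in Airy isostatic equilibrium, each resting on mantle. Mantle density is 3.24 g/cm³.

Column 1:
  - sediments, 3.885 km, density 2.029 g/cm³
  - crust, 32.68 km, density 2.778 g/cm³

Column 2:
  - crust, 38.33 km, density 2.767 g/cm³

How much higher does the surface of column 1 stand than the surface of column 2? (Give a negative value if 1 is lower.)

0.516 km

For any compensation level in the mantle, the mantle terms cancel and isostasy reduces to e = (Σt_1 − Σt_2) − (Σ(ρt)_1 − Σ(ρt)_2) / ρ_m.
Σt_1 = 36.565 km; Σt_2 = 38.33 km; Σ(ρt)_1 = 98.667705; Σ(ρt)_2 = 106.05911 (in km·g/cm³).
e = (36.565 − 38.33) − (98.667705 − 106.05911) / 3.24 = 0.516 km.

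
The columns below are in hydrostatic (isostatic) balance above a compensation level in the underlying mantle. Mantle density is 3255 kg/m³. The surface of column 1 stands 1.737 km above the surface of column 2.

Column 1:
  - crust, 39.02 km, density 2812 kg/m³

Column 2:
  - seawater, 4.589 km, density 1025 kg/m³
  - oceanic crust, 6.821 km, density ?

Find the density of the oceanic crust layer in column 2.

3050 kg/m³

Take the compensation level at the base of the deeper column (depth z_c below the surface of column 1) and equate Σ ρ_i t_i down to z_c; mantle fills any gap and the z_c terms cancel.
Column 1: 39.02×2812 + (z_c − 39.02)×3255
Column 2: 1.737×0 + 4.589×1025 + 6.821×ρ + (z_c − 1.737 − 11.41)×3255
The z_c×3255 term appears on both sides and cancels. Collect the known terms of each column as K = Σ(ρt)_known − 3255 × (depth of known layers): K_1 = 109724.24 − 3255×39.02 = −17285.86; K_2 = 4703.725 − 3255×(1.737 + 11.41) = −38089.76.
Balance: K_1 = K_2 + 6.821×ρ, so ρ = (K_1 − K_2)/6.821 = 20803.9/6.821 = 3050 kg/m³.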